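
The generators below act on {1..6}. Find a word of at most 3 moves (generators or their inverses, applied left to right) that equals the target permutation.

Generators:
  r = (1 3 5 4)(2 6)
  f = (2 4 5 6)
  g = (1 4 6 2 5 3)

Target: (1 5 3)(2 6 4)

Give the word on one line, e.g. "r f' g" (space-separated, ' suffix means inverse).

  after g: (1 4 6 2 5 3)
  after f: (1 5 3)(2 6 4)

g f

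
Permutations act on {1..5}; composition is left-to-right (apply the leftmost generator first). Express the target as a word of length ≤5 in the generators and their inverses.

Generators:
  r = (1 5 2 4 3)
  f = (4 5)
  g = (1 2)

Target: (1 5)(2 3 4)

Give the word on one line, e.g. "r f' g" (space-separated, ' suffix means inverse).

f g' r' g

  after f: (4 5)
  after g': (1 2)(4 5)
  after r': (1 5 2 3 4)
  after g: (1 5)(2 3 4)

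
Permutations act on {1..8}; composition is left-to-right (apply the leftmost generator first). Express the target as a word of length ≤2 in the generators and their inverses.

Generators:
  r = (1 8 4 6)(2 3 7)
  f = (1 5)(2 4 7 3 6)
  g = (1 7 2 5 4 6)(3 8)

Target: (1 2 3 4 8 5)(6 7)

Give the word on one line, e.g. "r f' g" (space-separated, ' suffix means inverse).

r' f

  after r': (1 6 4 8)(2 7 3)
  after f: (1 2 3 4 8 5)(6 7)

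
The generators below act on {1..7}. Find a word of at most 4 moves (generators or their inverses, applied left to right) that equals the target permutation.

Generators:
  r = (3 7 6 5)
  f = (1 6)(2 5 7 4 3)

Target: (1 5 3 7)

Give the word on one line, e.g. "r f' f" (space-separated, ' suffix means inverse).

  after f': (1 6)(2 3 4 7 5)
  after r': (1 7 6)(2 5)(3 4)
  after f': (1 5 3 7)

f' r' f'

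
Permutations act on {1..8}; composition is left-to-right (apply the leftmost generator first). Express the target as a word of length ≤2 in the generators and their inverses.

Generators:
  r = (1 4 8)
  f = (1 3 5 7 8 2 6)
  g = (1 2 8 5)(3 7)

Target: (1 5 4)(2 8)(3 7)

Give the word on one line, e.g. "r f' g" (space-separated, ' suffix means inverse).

g' r'

  after g': (1 5 8 2)(3 7)
  after r': (1 5 4)(2 8)(3 7)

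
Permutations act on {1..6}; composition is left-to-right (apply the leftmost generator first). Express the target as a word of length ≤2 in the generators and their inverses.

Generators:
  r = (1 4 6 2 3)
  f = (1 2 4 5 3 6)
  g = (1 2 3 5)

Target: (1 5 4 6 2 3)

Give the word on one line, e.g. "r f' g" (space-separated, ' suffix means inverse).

  after r': (1 3 2 6 4)
  after f': (1 5 4 6 2 3)

r' f'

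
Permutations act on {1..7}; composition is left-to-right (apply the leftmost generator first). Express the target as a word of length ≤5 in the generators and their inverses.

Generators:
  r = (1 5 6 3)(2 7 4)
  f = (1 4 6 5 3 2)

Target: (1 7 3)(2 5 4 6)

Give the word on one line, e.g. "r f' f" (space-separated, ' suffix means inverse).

  after f: (1 4 6 5 3 2)
  after r': (1 7 2 3 4 5 6)
  after f': (1 7 3)(2 5 4 6)

f r' f'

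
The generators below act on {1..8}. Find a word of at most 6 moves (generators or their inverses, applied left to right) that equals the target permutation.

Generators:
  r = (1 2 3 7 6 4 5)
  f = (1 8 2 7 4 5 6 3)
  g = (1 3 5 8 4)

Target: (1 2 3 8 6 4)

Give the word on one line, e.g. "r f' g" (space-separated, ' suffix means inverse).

  after f': (1 3 6 5 4 7 2 8)
  after g: (1 5)(2 4 7)(3 6 8)
  after r: (2 5)(3 4 6 8 7)
  after r: (1 2)(3 5)(6 8)
  after g: (1 2 3 8 6 4)

f' g r r g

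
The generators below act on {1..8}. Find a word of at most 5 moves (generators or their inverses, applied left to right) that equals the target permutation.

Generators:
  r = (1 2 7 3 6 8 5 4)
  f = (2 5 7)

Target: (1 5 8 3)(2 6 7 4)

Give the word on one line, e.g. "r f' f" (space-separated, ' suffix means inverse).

f' f' r' f r'

  after f': (2 7 5)
  after f': (2 5 7)
  after r': (1 4 5 2 8 6 3 7)
  after f: (1 4 7)(2 8 6 3)
  after r': (1 5 8 3)(2 6 7 4)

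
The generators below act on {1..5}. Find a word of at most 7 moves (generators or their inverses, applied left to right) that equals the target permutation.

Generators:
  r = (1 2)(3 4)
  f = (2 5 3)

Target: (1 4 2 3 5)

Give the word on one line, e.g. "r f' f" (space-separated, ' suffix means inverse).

  after r': (1 2)(3 4)
  after f: (1 5 3 4 2)
  after f: (1 3 4 5 2)
  after r: (1 4 5)
  after f': (1 4 2 3 5)

r' f f r f'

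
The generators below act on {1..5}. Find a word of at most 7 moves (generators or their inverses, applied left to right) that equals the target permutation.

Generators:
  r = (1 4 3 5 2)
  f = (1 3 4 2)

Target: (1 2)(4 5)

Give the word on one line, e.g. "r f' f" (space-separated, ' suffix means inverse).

r' f r' f r'

  after r': (1 2 5 3 4)
  after f: (2 5 4 3)
  after r': (1 2 3 5)
  after f: (2 4)(3 5)
  after r': (1 2)(4 5)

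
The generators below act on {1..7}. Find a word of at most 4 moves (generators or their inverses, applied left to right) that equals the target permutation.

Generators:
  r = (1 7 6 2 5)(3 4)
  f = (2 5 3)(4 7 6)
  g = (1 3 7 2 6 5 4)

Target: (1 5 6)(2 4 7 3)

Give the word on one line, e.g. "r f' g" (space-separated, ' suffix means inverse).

f' r'

  after f': (2 3 5)(4 6 7)
  after r': (1 5 6)(2 4 7 3)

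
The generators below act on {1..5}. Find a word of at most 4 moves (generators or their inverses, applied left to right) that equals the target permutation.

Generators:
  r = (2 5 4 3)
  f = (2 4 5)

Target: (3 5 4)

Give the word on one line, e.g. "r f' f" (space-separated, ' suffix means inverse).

r' f' r

  after r': (2 3 4 5)
  after f': (2 3)
  after r: (3 5 4)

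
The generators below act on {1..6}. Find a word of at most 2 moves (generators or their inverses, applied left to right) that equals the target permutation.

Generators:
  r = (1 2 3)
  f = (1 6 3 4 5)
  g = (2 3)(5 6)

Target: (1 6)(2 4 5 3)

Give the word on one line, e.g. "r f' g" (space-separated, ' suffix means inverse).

g' f

  after g': (2 3)(5 6)
  after f: (1 6)(2 4 5 3)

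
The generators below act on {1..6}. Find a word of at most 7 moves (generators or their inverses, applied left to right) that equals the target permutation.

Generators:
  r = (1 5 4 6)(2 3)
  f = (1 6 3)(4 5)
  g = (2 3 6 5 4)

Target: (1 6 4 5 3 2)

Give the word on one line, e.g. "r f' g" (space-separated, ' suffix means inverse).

f' f' r' f g'

  after f': (1 3 6)(4 5)
  after f': (1 6 3)
  after r': (1 4 5)(2 3 6)
  after f: (1 5 6 2)
  after g': (1 6 4 5 3 2)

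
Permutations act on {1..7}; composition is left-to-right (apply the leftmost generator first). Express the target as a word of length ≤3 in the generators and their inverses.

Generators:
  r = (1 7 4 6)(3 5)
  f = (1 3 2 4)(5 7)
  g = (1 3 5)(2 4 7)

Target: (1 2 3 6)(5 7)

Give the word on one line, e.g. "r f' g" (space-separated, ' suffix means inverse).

  after g': (1 5 3)(2 7 4)
  after r': (1 3 6 4 2)
  after f: (1 2 3 6)(5 7)

g' r' f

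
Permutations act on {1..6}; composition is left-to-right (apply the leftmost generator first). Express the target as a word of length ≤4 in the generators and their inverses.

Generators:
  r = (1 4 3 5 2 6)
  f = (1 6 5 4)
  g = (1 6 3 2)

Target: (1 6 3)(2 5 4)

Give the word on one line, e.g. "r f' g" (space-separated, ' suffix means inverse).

  after g: (1 6 3 2)
  after g: (1 3)(2 6)
  after f: (1 3 6 2 5 4)
  after g': (1 6 3)(2 5 4)

g g f g'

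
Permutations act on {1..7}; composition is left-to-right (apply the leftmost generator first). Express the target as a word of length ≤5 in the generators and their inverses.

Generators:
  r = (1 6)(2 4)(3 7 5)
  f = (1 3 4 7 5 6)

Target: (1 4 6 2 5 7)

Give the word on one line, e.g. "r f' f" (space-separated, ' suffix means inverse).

  after f: (1 3 4 7 5 6)
  after f: (1 4 5)(3 7 6)
  after r: (1 2 4 3 5 6 7)
  after f': (1 2 3 7 6 4)
  after r': (1 4 6 2 5 7)

f f r f' r'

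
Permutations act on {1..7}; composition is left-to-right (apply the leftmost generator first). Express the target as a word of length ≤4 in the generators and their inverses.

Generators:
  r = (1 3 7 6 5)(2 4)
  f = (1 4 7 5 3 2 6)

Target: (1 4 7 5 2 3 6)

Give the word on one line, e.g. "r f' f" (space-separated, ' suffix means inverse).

  after r: (1 3 7 6 5)(2 4)
  after f: (1 2 7)(3 5 4 6)
  after r': (1 4 7 5 2 3 6)

r f r'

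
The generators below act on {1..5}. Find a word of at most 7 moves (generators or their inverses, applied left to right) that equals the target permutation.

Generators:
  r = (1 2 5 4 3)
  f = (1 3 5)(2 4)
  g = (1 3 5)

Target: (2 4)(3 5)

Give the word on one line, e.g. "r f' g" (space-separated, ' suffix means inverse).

g' r' f' r' f

  after g': (1 5 3)
  after r': (1 2)(4 5)
  after f': (1 4 3)(2 5)
  after r': (1 5)
  after f: (2 4)(3 5)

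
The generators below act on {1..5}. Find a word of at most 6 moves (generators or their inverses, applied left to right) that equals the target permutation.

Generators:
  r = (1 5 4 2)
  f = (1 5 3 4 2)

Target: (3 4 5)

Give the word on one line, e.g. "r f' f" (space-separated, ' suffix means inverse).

f' r f r'

  after f': (1 2 4 3 5)
  after r: (3 4)
  after f: (1 5 3 2)
  after r': (3 4 5)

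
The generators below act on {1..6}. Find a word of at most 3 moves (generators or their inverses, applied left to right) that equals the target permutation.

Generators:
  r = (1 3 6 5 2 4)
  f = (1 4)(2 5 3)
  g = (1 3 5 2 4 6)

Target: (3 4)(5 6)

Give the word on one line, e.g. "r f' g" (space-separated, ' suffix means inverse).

f r

  after f: (1 4)(2 5 3)
  after r: (3 4)(5 6)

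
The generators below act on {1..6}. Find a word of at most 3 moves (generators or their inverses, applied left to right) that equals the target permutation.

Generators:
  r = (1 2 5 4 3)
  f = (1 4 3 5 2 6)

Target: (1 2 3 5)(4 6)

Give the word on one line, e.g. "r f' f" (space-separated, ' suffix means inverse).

r' f f

  after r': (1 3 4 5 2)
  after f: (1 5 6)(2 4)
  after f: (1 2 3 5)(4 6)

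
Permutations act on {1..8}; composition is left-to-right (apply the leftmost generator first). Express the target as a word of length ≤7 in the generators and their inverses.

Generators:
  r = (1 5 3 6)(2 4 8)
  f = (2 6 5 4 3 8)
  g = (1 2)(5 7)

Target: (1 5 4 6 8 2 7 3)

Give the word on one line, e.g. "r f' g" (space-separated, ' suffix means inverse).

  after f': (2 8 3 4 5 6)
  after r: (1 5)(3 8 6 4)
  after g: (1 7 5 2)(3 8 6 4)
  after r: (1 7 3 2 5 4 6 8)
  after g: (1 5 4 6 8 2 7 3)

f' r g r g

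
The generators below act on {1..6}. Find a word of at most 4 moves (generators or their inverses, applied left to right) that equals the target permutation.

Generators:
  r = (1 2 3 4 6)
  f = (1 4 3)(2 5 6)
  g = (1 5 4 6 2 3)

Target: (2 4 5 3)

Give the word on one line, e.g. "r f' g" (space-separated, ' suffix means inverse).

  after r: (1 2 3 4 6)
  after g: (1 3 6 5 4 2)
  after f: (2 4 5 3)

r g f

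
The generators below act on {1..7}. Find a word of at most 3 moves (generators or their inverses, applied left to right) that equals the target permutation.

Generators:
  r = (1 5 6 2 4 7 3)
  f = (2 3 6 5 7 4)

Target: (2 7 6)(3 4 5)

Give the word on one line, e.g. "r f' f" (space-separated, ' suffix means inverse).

  after f': (2 4 7 5 6 3)
  after f': (2 7 6)(3 4 5)

f' f'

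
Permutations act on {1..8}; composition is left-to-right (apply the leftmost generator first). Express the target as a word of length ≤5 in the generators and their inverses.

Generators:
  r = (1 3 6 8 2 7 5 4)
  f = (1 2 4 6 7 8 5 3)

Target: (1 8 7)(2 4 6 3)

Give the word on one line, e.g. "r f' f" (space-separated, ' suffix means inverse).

r f' r' f' r

  after r: (1 3 6 8 2 7 5 4)
  after f': (1 5 2 6 7 8)(3 4)
  after r': (1 7 6 2 3 5 8 4)
  after f': (1 6)(2 5 7 4 3 8)
  after r: (1 8 7)(2 4 6 3)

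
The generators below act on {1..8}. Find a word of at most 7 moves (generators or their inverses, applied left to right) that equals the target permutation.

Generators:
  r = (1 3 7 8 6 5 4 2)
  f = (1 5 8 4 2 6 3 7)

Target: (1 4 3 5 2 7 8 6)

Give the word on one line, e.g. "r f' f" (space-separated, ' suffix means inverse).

f' f' f' f' f'

  after f': (1 7 3 6 2 4 8 5)
  after f': (1 3 2 8)(4 5 7 6)
  after f': (1 6 8 7 2 5 3 4)
  after f': (1 2)(3 8)(4 7)(5 6)
  after f': (1 4 3 5 2 7 8 6)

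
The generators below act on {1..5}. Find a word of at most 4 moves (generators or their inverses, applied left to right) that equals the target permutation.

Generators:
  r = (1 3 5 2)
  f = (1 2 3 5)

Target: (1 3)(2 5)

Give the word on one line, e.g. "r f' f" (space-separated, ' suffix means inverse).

  after f': (1 5 3 2)
  after f': (1 3)(2 5)

f' f'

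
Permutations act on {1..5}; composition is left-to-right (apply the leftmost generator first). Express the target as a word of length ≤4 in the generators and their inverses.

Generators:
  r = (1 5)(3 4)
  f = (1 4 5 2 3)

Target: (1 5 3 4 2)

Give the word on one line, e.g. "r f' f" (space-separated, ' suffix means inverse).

f' f' f'

  after f': (1 3 2 5 4)
  after f': (1 2 4 3 5)
  after f': (1 5 3 4 2)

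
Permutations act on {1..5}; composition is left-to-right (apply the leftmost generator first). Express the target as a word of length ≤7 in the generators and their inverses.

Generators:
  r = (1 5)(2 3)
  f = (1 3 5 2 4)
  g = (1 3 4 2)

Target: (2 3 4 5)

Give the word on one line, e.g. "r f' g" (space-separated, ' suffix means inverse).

  after g: (1 3 4 2)
  after g: (1 4)(2 3)
  after g: (1 2 4 3)
  after f': (1 5 3 4)
  after r': (2 3 4 5)

g g g f' r'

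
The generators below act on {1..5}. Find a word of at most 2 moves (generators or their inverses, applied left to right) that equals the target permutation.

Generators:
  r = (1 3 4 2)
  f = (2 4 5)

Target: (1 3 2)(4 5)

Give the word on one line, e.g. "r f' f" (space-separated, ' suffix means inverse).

r f'

  after r: (1 3 4 2)
  after f': (1 3 2)(4 5)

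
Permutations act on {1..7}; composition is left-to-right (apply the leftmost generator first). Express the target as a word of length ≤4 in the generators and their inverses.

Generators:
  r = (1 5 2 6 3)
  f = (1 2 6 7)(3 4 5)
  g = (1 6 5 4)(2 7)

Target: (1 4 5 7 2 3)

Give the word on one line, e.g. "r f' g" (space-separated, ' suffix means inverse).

  after g: (1 6 5 4)(2 7)
  after g: (1 5)(4 6)
  after f': (1 4 2)(3 5 7 6)
  after r': (1 4 5 7 2 3)

g g f' r'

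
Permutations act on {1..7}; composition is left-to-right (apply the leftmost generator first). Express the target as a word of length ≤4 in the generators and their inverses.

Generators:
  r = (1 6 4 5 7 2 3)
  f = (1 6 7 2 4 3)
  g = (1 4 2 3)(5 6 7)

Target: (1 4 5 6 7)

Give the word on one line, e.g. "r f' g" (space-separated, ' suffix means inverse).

  after r: (1 6 4 5 7 2 3)
  after r: (1 4 7 3 6 5 2)
  after f': (1 2 3)(4 6 5 7)
  after g': (1 4 5 6 7)

r r f' g'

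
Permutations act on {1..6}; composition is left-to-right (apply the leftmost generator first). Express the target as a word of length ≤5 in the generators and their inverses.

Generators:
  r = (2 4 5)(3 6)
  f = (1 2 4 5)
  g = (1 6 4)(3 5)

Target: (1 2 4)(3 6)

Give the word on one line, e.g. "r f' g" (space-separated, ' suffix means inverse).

g' f' g'

  after g': (1 4 6)(3 5)
  after f': (1 2)(3 4 6 5)
  after g': (1 2 4)(3 6)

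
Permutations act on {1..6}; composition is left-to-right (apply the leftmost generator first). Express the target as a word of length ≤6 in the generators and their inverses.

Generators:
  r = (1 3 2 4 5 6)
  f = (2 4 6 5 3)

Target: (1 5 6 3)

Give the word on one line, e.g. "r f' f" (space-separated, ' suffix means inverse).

r' f' f' f' f'

  after r': (1 6 5 4 2 3)
  after f': (1 4 3)(2 5)
  after f': (1 2 6 4 5 3)
  after f': (1 3)(2 4 6)
  after f': (1 5 6 3)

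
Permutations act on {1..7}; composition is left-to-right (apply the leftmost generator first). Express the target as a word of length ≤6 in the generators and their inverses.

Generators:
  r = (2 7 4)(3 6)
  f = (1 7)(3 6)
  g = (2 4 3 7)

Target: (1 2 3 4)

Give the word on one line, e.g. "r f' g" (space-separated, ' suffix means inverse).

g' g' f' r'

  after g': (2 7 3 4)
  after g': (2 3)(4 7)
  after f': (1 7 4)(2 6 3)
  after r': (1 2 3 4)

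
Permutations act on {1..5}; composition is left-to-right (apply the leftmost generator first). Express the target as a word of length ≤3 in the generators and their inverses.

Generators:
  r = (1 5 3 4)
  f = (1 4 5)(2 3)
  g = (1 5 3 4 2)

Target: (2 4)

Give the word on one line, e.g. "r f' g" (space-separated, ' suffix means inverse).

g r'

  after g: (1 5 3 4 2)
  after r': (2 4)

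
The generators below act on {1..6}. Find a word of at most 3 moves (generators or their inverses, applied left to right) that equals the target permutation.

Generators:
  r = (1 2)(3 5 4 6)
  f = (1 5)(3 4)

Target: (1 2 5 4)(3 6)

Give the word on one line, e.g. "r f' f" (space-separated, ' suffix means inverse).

r' f'

  after r': (1 2)(3 6 4 5)
  after f': (1 2 5 4)(3 6)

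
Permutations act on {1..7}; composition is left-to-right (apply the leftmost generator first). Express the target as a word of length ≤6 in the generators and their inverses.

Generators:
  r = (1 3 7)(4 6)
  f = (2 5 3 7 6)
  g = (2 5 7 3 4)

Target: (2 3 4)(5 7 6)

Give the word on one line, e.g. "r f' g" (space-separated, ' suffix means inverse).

  after f': (2 6 7 3 5)
  after g': (2 6 5 4 3)
  after f: (3 5 4 7 6)
  after g': (2 4 5 3)(6 7)
  after g': (2 3 4)(5 7 6)

f' g' f g' g'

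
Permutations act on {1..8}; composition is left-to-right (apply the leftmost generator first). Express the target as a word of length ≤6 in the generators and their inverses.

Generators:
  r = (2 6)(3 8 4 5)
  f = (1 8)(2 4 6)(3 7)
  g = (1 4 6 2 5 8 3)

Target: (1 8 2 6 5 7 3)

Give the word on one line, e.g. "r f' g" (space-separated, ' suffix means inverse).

  after f: (1 8)(2 4 6)(3 7)
  after f: (2 6 4)
  after r: (3 8 4 6 5)
  after f': (1 8 2 6 5 7 3)

f f r f'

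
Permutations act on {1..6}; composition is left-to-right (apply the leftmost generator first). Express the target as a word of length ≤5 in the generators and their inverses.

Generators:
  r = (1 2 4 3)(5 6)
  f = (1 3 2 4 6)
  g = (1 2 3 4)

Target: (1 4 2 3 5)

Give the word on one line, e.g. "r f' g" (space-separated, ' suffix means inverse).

  after g': (1 4 3 2)
  after r': (1 2 3)(5 6)
  after f': (1 3 6 5 4 2)
  after g': (1 2 4)(3 6 5)
  after r: (1 4 2 3 5)

g' r' f' g' r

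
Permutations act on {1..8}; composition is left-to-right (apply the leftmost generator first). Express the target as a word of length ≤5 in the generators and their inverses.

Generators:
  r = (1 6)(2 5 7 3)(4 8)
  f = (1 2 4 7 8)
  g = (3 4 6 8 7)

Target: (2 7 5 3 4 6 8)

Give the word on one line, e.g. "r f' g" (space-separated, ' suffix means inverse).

g r r

  after g: (3 4 6 8 7)
  after r: (1 6 4)(2 5 7)(3 8)
  after r: (2 7 5 3 4 6 8)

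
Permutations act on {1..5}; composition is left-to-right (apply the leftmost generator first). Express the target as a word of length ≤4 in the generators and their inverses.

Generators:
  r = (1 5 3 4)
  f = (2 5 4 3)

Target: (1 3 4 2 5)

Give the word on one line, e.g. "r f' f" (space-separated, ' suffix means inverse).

f r' f' r

  after f: (2 5 4 3)
  after r': (1 4 5 3 2)
  after f': (1 5 4 2)
  after r: (1 3 4 2 5)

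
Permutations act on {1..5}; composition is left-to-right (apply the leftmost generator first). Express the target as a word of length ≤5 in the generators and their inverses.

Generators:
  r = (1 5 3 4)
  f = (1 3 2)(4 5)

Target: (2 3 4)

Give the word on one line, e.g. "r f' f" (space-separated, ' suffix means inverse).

f r' f' r

  after f: (1 3 2)(4 5)
  after r': (1 5 3 2 4)
  after f': (1 4 2 5)
  after r: (2 3 4)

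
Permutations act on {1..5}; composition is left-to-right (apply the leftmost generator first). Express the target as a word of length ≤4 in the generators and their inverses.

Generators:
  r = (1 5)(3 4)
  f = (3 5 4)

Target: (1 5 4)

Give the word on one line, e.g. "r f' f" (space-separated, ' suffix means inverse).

  after f': (3 4 5)
  after r': (1 5 4)

f' r'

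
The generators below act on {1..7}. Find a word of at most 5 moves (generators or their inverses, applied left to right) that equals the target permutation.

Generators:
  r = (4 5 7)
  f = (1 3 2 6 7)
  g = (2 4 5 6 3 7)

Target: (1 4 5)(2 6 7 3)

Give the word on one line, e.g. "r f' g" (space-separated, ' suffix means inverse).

  after r': (4 7 5)
  after r': (4 5 7)
  after g': (2 7)(3 6 5)
  after f': (1 7 3 2 6 5)
  after r: (1 4 5)(2 6 7 3)

r' r' g' f' r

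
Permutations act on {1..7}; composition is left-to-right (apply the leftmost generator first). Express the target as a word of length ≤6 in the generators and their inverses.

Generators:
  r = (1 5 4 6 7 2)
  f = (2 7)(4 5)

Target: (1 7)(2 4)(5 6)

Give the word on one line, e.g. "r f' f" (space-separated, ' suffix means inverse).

  after r': (1 2 7 6 4 5)
  after r': (1 7 4)(2 6 5)
  after f': (1 2 6 4)(5 7)
  after r': (1 7)(2 4)(5 6)

r' r' f' r'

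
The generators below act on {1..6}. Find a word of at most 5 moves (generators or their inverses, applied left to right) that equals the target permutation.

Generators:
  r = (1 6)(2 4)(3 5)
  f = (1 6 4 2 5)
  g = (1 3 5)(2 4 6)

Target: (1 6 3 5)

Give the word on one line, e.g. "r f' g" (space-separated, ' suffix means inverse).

  after g': (1 5 3)(2 6 4)
  after f': (1 2)(3 5)
  after r: (1 4 2 6)
  after g: (1 6 3 5)

g' f' r g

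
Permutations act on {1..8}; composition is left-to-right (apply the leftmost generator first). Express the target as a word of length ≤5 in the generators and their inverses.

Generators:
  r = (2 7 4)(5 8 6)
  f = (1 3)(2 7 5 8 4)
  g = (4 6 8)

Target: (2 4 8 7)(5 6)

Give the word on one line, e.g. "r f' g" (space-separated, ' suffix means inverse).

f g' f f f

  after f: (1 3)(2 7 5 8 4)
  after g': (1 3)(2 7 5 6 4)
  after f: (2 5 6)(4 7 8)
  after f: (1 3)(2 8)(4 5 6 7)
  after f: (2 4 8 7)(5 6)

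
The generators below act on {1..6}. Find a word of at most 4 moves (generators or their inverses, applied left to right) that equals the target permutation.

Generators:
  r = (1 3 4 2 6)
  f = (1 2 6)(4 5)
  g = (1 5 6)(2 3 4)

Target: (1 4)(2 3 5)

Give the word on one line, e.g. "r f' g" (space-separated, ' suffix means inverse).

g f'

  after g: (1 5 6)(2 3 4)
  after f': (1 4)(2 3 5)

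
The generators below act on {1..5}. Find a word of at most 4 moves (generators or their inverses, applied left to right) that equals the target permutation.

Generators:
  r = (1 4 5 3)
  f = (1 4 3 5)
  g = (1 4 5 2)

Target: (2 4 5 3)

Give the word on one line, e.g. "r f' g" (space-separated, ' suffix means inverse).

f' g' g'

  after f': (1 5 3 4)
  after g': (1 4 2 5 3)
  after g': (2 4 5 3)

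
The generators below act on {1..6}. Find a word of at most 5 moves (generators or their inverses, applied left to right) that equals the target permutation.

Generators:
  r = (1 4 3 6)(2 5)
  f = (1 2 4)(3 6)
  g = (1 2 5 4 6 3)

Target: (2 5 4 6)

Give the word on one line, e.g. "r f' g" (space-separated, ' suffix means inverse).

f' g g r' r'

  after f': (1 4 2)(3 6)
  after g: (1 6)(4 5)
  after g: (1 3)(2 5 6)
  after r': (1 4)(3 6 5)
  after r': (2 5 4 6)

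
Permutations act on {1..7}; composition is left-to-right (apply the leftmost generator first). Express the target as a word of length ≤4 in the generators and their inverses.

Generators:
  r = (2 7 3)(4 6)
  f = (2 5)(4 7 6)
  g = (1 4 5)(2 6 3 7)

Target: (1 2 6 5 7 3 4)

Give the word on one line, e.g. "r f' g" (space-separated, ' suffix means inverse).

g' f

  after g': (1 5 4)(2 7 3 6)
  after f: (1 2 6 5 7 3 4)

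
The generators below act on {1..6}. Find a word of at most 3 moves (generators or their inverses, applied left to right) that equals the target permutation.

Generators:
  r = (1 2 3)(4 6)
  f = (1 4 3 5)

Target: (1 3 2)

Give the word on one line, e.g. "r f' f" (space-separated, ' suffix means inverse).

  after r: (1 2 3)(4 6)
  after r: (1 3 2)

r r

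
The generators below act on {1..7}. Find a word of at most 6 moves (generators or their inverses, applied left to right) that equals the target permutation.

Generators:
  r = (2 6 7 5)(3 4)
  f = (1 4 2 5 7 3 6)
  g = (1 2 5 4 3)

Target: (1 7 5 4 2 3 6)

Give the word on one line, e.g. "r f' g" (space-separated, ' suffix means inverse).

  after f: (1 4 2 5 7 3 6)
  after r': (1 3 2 7 4 5 6)
  after g': (1 4 2 7 5 6 3)
  after r': (1 3)(2 6 4 5)
  after f': (1 7 5 4 2 3 6)

f r' g' r' f'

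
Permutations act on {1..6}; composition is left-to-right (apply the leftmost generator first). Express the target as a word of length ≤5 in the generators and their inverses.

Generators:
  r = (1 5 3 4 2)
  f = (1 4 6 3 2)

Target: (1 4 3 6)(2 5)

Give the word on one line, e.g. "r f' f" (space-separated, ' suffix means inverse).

  after r: (1 5 3 4 2)
  after f': (1 5 6 4 3)
  after f': (1 5 4 6)(2 3)
  after r': (2 5 3 4 6)
  after f: (1 4 3 6)(2 5)

r f' f' r' f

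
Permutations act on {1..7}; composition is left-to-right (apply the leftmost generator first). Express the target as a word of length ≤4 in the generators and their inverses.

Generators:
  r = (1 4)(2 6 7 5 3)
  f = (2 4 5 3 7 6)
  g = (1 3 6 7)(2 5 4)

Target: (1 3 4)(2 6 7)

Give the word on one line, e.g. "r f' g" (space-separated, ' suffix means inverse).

f g' r' g'

  after f: (2 4 5 3 7 6)
  after g': (1 7 3 6 4 2 5)
  after r': (1 6)(2 7 5 4 3)
  after g': (1 3 4)(2 6 7)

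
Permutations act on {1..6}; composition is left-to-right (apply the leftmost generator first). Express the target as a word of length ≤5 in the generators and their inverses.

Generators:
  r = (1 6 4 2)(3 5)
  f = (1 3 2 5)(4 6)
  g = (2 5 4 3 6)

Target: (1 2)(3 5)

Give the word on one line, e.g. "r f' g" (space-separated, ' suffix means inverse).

r r g' r f

  after r: (1 6 4 2)(3 5)
  after r: (1 4)(2 6)
  after g': (1 5 2 3 4)
  after r: (1 3 2 5)(4 6)
  after f: (1 2)(3 5)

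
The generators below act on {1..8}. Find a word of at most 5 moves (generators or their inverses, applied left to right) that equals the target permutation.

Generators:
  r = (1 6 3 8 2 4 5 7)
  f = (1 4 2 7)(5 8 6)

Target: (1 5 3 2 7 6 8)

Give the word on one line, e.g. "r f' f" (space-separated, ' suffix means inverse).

r' f r' r'

  after r': (1 7 5 4 2 8 3 6)
  after f: (2 6 4 7 8 3 5)
  after r': (1 7 3 4 5 8 6 2)
  after r': (1 5 3 2 7 6 8)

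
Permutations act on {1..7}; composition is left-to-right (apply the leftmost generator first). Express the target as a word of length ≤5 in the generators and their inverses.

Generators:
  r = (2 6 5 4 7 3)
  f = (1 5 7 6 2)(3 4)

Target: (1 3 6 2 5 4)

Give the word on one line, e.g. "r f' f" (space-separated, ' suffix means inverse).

  after r': (2 3 7 4 5 6)
  after f': (1 2 4)(3 5 7)
  after r': (1 3 6 2 5 4)

r' f' r'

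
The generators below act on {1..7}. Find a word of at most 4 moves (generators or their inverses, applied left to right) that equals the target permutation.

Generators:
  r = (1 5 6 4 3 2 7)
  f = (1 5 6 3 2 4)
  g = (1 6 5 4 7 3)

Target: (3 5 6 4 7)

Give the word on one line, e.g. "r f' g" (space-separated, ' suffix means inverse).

f f r' r'

  after f: (1 5 6 3 2 4)
  after f: (1 6 2)(3 4 5)
  after r': (1 5 4)(2 7)(3 6)
  after r': (3 5 6 4 7)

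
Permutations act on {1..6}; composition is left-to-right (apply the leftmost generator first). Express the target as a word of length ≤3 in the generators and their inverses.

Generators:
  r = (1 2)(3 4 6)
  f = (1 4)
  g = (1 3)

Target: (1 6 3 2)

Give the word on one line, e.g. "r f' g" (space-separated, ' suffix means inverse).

  after f': (1 4)
  after g: (1 4 3)
  after r: (1 6 3 2)

f' g r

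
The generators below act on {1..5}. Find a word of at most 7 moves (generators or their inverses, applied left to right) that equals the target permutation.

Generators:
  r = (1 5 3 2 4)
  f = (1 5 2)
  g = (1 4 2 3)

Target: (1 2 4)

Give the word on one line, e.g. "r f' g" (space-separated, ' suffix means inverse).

  after f: (1 5 2)
  after g: (1 5 3)(2 4)
  after f: (1 2 4)(3 5)
  after g: (1 3 5)
  after r: (1 2 4)

f g f g r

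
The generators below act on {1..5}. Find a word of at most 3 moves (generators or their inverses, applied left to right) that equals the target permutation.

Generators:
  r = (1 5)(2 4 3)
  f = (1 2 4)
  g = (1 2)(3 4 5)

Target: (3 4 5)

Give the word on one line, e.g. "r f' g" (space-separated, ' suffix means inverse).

  after g': (1 2)(3 5 4)
  after g': (3 4 5)

g' g'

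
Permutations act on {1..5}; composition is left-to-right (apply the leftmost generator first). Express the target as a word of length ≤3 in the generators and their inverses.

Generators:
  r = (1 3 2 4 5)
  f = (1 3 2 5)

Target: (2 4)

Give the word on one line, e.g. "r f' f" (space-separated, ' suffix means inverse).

  after r: (1 3 2 4 5)
  after f': (2 4)

r f'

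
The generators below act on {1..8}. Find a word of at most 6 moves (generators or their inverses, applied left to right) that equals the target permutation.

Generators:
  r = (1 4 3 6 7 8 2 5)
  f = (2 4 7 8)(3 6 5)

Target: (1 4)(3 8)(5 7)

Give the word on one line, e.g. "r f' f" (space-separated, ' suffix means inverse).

  after f: (2 4 7 8)(3 6 5)
  after r': (1 5 4 6 2)
  after f': (1 6 8 7 4 3 5 2)
  after r': (1 3 2 5 8 6 7)
  after r': (1 4)(3 8)(5 7)

f r' f' r' r'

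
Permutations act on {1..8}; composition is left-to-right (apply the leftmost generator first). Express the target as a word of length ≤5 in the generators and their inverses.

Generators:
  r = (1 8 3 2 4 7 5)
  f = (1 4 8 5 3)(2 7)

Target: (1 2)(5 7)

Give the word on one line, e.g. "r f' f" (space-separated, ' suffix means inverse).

f r f' f' f'

  after f: (1 4 8 5 3)(2 7)
  after r: (1 7 4 3 8)(2 5)
  after f': (1 2 8 3 4 5 7)
  after f': (1 7 3)(2 4 8 5)
  after f': (1 2)(5 7)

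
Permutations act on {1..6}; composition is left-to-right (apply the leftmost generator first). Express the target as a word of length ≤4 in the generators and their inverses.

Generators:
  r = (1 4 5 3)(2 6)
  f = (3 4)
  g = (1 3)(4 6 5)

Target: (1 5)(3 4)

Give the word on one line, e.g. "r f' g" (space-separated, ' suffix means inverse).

  after r: (1 4 5 3)(2 6)
  after r: (1 5)(3 4)
  after f: (1 5)
  after f: (1 5)(3 4)

r r f f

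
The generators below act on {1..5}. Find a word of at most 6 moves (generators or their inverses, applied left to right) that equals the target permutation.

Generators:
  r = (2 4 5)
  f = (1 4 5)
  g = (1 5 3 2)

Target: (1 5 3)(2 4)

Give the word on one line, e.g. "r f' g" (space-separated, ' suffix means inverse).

g r f' r'

  after g: (1 5 3 2)
  after r: (1 2)(3 4 5)
  after f': (1 2 5 3)
  after r': (1 5 3)(2 4)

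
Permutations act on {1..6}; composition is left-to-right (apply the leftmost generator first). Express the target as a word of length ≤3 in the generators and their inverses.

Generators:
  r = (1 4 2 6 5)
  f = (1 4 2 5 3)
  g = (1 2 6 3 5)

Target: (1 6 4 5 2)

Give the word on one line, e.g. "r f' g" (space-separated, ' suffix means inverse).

  after r': (1 5 6 2 4)
  after r': (1 6 4 5 2)

r' r'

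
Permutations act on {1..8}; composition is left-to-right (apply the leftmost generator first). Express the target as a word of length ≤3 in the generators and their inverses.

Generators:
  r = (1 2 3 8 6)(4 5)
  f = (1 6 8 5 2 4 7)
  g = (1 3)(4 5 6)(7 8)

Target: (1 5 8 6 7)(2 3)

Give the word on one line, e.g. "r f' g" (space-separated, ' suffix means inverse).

f' f' r'

  after f': (1 7 4 2 5 8 6)
  after f': (1 4 5 6 7 2 8)
  after r': (1 5 8 6 7)(2 3)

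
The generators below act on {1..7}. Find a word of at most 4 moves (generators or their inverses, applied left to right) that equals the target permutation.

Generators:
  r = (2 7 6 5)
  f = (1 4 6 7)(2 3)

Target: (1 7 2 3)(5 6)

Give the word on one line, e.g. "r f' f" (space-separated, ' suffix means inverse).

r' f' r f

  after r': (2 5 6 7)
  after f': (1 7 3 2 5 4)
  after r: (1 6 5 4)(3 7)
  after f: (1 7 2 3)(5 6)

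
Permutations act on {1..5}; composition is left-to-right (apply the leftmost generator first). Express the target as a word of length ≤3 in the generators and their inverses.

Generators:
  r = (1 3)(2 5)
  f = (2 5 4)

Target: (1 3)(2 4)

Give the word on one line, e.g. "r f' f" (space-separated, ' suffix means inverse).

r f

  after r: (1 3)(2 5)
  after f: (1 3)(2 4)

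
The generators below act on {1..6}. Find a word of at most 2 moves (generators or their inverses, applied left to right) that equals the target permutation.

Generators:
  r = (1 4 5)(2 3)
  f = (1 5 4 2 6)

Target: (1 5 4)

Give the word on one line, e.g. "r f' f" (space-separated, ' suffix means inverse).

r r

  after r: (1 4 5)(2 3)
  after r: (1 5 4)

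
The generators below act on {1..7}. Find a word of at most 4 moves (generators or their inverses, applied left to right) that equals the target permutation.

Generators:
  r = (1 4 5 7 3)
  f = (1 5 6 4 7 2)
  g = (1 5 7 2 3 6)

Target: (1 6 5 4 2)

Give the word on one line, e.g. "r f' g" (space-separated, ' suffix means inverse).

g' g' f g

  after g': (1 6 3 2 7 5)
  after g': (1 3 7)(2 5 6)
  after f: (1 3 2 6)(4 7 5)
  after g: (1 6 5 4 2)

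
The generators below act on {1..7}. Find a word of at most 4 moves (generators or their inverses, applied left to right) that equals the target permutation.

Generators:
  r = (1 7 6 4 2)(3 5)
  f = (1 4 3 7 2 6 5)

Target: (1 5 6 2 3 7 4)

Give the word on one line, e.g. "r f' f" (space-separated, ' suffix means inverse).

r f' r'

  after r: (1 7 6 4 2)(3 5)
  after f': (1 3 6)(2 5 4 7)
  after r': (1 5 6 2 3 7 4)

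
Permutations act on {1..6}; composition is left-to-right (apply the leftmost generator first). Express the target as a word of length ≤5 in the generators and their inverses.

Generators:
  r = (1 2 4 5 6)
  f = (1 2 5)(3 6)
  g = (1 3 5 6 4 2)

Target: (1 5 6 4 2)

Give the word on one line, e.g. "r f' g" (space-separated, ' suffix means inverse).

g f r g g

  after g: (1 3 5 6 4 2)
  after f: (1 6 4 5 3)
  after r: (2 4 6 5 3)
  after g: (1 3)
  after g: (1 5 6 4 2)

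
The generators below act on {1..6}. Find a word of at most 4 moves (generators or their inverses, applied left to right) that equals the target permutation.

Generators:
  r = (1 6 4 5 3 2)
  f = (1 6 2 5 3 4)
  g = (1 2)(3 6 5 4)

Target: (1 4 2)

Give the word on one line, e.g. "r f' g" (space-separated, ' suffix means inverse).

r' g f'

  after r': (1 2 3 5 4 6)
  after g: (2 6)(3 4 5)
  after f': (1 4 2)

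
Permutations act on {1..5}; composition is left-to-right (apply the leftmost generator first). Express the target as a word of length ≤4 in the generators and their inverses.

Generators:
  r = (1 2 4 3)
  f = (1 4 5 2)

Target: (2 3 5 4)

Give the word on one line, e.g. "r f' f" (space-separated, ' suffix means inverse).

f r' f

  after f: (1 4 5 2)
  after r': (1 2 3 4 5)
  after f: (2 3 5 4)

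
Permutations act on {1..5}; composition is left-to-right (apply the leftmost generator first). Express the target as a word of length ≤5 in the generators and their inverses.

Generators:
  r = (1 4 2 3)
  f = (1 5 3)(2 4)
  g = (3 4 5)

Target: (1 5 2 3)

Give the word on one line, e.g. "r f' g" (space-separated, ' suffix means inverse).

g r g' f' r'

  after g: (3 4 5)
  after r: (1 4 5)(2 3)
  after g': (1 3 2 5)
  after f': (1 5 3 4 2)
  after r': (1 5 2 3)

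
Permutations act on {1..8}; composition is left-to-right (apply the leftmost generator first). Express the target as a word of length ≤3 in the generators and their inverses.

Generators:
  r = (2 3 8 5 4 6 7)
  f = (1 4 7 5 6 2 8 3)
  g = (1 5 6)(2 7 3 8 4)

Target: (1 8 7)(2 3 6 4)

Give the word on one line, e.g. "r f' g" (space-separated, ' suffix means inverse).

f g'

  after f: (1 4 7 5 6 2 8 3)
  after g': (1 8 7)(2 3 6 4)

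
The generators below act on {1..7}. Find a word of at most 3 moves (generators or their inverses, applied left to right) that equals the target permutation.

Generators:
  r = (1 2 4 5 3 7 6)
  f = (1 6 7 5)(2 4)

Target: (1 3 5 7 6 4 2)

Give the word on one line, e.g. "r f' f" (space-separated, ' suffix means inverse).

f' r f

  after f': (1 5 7 6)(2 4)
  after r: (1 3 7)(2 5 6)
  after f: (1 3 5 7 6 4 2)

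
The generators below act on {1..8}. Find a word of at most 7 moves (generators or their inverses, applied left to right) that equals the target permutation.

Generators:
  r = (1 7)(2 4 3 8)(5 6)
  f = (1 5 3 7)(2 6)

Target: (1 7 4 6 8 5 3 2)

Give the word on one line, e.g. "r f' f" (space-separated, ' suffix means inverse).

f f f r' f'

  after f: (1 5 3 7)(2 6)
  after f: (1 3)(5 7)
  after f: (1 7 3 5)(2 6)
  after r': (2 5 7 4)(3 6 8)
  after f': (1 7 4 6 8 5 3 2)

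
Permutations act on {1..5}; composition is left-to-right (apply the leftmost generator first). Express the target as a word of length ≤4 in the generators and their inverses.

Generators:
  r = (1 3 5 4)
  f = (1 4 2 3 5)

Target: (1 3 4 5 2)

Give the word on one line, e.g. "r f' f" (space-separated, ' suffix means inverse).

f' f'

  after f': (1 5 3 2 4)
  after f': (1 3 4 5 2)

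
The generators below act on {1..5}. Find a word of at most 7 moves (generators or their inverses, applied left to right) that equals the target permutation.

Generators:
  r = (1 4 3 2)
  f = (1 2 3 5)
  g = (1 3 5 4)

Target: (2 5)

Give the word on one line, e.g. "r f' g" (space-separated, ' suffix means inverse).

g' g' f f r

  after g': (1 4 5 3)
  after g': (1 5)(3 4)
  after f: (2 3 4 5)
  after f: (1 2 5 3 4)
  after r: (2 5)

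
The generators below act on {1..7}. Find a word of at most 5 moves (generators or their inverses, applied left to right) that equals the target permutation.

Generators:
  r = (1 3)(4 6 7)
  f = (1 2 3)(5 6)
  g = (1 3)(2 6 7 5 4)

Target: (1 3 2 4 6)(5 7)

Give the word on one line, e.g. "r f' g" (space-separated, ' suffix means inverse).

r r g r' f'

  after r: (1 3)(4 6 7)
  after r: (4 7 6)
  after g: (1 3)(2 6)(4 5)
  after r': (2 4 5 7 6)
  after f': (1 3 2 4 6)(5 7)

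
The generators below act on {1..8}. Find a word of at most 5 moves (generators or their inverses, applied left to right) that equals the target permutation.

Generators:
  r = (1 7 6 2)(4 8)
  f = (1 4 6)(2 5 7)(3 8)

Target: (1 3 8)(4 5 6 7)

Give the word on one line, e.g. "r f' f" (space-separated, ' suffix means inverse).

f' f' r' f'

  after f': (1 6 4)(2 7 5)(3 8)
  after f': (1 4 6)(2 5 7)
  after r': (1 8 4 7 6 2 5)
  after f': (1 3 8)(4 5 6 7)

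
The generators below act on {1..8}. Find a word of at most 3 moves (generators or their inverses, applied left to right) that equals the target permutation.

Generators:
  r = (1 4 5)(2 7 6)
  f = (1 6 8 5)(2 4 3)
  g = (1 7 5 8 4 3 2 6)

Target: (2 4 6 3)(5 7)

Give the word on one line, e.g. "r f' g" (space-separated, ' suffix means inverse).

g' f'

  after g': (1 6 2 3 4 8 5 7)
  after f': (2 4 6 3)(5 7)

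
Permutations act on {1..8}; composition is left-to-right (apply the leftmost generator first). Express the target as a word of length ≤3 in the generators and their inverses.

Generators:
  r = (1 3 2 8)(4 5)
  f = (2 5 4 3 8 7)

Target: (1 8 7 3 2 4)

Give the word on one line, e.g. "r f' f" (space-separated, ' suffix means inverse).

f r'

  after f: (2 5 4 3 8 7)
  after r': (1 8 7 3 2 4)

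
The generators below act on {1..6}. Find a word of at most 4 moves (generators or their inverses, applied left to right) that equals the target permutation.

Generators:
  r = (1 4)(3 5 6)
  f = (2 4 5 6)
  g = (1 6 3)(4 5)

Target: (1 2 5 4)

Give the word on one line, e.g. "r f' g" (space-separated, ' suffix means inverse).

g f g'

  after g: (1 6 3)(4 5)
  after f: (1 2 4 6 3)
  after g': (1 2 5 4)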